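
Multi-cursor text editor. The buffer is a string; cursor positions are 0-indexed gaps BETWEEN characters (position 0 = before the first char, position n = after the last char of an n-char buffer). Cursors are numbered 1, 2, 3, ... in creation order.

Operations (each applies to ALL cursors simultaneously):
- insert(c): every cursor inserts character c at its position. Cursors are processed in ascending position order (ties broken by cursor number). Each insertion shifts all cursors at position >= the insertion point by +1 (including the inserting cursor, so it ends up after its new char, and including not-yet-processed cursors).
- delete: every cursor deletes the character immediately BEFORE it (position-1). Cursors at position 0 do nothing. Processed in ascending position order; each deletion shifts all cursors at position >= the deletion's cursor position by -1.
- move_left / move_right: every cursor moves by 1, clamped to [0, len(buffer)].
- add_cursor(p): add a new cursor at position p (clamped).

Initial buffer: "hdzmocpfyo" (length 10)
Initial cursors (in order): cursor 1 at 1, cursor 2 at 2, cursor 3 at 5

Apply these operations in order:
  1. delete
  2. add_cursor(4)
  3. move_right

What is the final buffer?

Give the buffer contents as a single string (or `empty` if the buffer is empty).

Answer: zmcpfyo

Derivation:
After op 1 (delete): buffer="zmcpfyo" (len 7), cursors c1@0 c2@0 c3@2, authorship .......
After op 2 (add_cursor(4)): buffer="zmcpfyo" (len 7), cursors c1@0 c2@0 c3@2 c4@4, authorship .......
After op 3 (move_right): buffer="zmcpfyo" (len 7), cursors c1@1 c2@1 c3@3 c4@5, authorship .......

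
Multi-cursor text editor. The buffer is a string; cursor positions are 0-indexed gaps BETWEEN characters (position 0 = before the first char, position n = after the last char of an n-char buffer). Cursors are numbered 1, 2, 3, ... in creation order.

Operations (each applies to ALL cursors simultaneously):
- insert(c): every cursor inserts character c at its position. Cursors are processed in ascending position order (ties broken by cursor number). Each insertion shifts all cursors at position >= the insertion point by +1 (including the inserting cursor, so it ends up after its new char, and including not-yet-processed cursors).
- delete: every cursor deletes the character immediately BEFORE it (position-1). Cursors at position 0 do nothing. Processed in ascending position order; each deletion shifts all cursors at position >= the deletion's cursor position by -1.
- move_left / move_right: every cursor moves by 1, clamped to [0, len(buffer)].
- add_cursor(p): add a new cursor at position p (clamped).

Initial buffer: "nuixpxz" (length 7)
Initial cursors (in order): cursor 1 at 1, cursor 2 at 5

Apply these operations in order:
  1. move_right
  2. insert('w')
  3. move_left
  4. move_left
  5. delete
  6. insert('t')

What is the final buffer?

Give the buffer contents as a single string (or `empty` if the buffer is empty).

Answer: tuwixtxwz

Derivation:
After op 1 (move_right): buffer="nuixpxz" (len 7), cursors c1@2 c2@6, authorship .......
After op 2 (insert('w')): buffer="nuwixpxwz" (len 9), cursors c1@3 c2@8, authorship ..1....2.
After op 3 (move_left): buffer="nuwixpxwz" (len 9), cursors c1@2 c2@7, authorship ..1....2.
After op 4 (move_left): buffer="nuwixpxwz" (len 9), cursors c1@1 c2@6, authorship ..1....2.
After op 5 (delete): buffer="uwixxwz" (len 7), cursors c1@0 c2@4, authorship .1...2.
After op 6 (insert('t')): buffer="tuwixtxwz" (len 9), cursors c1@1 c2@6, authorship 1.1..2.2.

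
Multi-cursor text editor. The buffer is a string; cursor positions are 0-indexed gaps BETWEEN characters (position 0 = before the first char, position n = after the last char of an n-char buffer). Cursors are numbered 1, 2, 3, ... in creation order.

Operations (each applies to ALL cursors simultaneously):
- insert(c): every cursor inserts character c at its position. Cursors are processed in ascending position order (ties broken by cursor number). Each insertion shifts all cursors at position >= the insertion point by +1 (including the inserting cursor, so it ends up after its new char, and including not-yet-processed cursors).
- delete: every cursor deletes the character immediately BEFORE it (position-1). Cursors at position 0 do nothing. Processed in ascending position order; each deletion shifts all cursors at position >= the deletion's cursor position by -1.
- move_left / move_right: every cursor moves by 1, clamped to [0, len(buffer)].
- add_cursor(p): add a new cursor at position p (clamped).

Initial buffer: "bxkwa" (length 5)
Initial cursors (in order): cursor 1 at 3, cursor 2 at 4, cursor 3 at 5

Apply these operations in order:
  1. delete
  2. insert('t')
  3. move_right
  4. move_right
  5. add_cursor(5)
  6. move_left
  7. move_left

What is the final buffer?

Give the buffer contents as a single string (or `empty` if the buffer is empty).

Answer: bxttt

Derivation:
After op 1 (delete): buffer="bx" (len 2), cursors c1@2 c2@2 c3@2, authorship ..
After op 2 (insert('t')): buffer="bxttt" (len 5), cursors c1@5 c2@5 c3@5, authorship ..123
After op 3 (move_right): buffer="bxttt" (len 5), cursors c1@5 c2@5 c3@5, authorship ..123
After op 4 (move_right): buffer="bxttt" (len 5), cursors c1@5 c2@5 c3@5, authorship ..123
After op 5 (add_cursor(5)): buffer="bxttt" (len 5), cursors c1@5 c2@5 c3@5 c4@5, authorship ..123
After op 6 (move_left): buffer="bxttt" (len 5), cursors c1@4 c2@4 c3@4 c4@4, authorship ..123
After op 7 (move_left): buffer="bxttt" (len 5), cursors c1@3 c2@3 c3@3 c4@3, authorship ..123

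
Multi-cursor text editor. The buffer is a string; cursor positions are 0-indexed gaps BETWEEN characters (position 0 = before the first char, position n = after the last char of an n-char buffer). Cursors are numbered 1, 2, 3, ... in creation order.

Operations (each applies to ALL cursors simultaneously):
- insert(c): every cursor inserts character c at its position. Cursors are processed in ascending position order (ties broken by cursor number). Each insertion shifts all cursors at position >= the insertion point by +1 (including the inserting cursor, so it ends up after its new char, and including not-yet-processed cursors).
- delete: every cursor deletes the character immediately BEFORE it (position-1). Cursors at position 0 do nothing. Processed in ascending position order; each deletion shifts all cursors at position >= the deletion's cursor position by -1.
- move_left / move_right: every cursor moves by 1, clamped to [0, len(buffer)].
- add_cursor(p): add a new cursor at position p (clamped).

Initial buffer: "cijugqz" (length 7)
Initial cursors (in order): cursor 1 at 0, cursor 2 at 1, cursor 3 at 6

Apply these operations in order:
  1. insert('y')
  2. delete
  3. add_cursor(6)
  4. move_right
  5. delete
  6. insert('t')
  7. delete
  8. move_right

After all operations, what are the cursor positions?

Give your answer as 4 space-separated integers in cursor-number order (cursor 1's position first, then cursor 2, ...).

After op 1 (insert('y')): buffer="ycyijugqyz" (len 10), cursors c1@1 c2@3 c3@9, authorship 1.2.....3.
After op 2 (delete): buffer="cijugqz" (len 7), cursors c1@0 c2@1 c3@6, authorship .......
After op 3 (add_cursor(6)): buffer="cijugqz" (len 7), cursors c1@0 c2@1 c3@6 c4@6, authorship .......
After op 4 (move_right): buffer="cijugqz" (len 7), cursors c1@1 c2@2 c3@7 c4@7, authorship .......
After op 5 (delete): buffer="jug" (len 3), cursors c1@0 c2@0 c3@3 c4@3, authorship ...
After op 6 (insert('t')): buffer="ttjugtt" (len 7), cursors c1@2 c2@2 c3@7 c4@7, authorship 12...34
After op 7 (delete): buffer="jug" (len 3), cursors c1@0 c2@0 c3@3 c4@3, authorship ...
After op 8 (move_right): buffer="jug" (len 3), cursors c1@1 c2@1 c3@3 c4@3, authorship ...

Answer: 1 1 3 3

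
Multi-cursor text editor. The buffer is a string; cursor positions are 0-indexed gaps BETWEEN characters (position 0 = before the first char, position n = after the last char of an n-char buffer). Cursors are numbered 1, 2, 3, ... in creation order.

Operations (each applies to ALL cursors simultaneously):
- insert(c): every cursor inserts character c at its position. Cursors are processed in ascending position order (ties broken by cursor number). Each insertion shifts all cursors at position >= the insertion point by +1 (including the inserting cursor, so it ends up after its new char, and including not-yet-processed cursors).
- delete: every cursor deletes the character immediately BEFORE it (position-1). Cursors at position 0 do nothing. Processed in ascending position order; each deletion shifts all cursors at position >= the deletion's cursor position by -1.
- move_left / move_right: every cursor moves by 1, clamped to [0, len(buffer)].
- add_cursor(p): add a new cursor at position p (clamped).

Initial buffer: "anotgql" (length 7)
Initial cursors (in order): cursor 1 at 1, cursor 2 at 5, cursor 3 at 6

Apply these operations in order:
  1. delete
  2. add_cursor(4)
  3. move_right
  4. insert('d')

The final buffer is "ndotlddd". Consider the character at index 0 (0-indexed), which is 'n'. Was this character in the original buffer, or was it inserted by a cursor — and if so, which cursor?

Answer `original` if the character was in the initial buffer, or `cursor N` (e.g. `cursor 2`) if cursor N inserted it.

Answer: original

Derivation:
After op 1 (delete): buffer="notl" (len 4), cursors c1@0 c2@3 c3@3, authorship ....
After op 2 (add_cursor(4)): buffer="notl" (len 4), cursors c1@0 c2@3 c3@3 c4@4, authorship ....
After op 3 (move_right): buffer="notl" (len 4), cursors c1@1 c2@4 c3@4 c4@4, authorship ....
After op 4 (insert('d')): buffer="ndotlddd" (len 8), cursors c1@2 c2@8 c3@8 c4@8, authorship .1...234
Authorship (.=original, N=cursor N): . 1 . . . 2 3 4
Index 0: author = original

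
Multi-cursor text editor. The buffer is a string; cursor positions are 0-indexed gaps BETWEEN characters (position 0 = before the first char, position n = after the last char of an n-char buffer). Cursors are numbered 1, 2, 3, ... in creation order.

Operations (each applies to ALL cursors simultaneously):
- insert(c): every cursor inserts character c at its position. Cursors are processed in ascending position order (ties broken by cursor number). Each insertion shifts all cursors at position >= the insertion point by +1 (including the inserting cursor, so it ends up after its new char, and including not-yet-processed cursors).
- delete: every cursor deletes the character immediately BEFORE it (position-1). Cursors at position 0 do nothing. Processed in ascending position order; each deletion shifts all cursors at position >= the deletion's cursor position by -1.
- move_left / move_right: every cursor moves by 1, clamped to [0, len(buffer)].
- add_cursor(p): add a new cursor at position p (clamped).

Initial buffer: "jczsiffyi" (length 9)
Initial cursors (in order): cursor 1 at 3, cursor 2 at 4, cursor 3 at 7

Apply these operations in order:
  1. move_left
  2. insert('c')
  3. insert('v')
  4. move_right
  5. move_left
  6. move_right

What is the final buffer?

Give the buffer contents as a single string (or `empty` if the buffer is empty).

Answer: jccvzcvsifcvfyi

Derivation:
After op 1 (move_left): buffer="jczsiffyi" (len 9), cursors c1@2 c2@3 c3@6, authorship .........
After op 2 (insert('c')): buffer="jcczcsifcfyi" (len 12), cursors c1@3 c2@5 c3@9, authorship ..1.2...3...
After op 3 (insert('v')): buffer="jccvzcvsifcvfyi" (len 15), cursors c1@4 c2@7 c3@12, authorship ..11.22...33...
After op 4 (move_right): buffer="jccvzcvsifcvfyi" (len 15), cursors c1@5 c2@8 c3@13, authorship ..11.22...33...
After op 5 (move_left): buffer="jccvzcvsifcvfyi" (len 15), cursors c1@4 c2@7 c3@12, authorship ..11.22...33...
After op 6 (move_right): buffer="jccvzcvsifcvfyi" (len 15), cursors c1@5 c2@8 c3@13, authorship ..11.22...33...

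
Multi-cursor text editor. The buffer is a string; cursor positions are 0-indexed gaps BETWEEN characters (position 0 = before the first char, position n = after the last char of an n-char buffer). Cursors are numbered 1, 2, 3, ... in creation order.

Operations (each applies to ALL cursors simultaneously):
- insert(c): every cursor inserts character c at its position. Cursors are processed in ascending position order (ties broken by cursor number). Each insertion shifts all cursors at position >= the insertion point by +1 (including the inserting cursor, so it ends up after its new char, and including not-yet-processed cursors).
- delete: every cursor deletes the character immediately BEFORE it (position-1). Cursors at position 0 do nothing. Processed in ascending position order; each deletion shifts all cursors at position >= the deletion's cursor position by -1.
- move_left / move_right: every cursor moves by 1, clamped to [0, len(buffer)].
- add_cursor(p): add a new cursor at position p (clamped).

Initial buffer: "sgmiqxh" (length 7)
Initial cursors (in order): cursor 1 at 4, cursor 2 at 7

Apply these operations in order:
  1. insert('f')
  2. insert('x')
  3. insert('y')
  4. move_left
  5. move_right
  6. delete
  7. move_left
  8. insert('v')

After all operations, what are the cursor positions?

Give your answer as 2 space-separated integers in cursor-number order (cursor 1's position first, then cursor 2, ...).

After op 1 (insert('f')): buffer="sgmifqxhf" (len 9), cursors c1@5 c2@9, authorship ....1...2
After op 2 (insert('x')): buffer="sgmifxqxhfx" (len 11), cursors c1@6 c2@11, authorship ....11...22
After op 3 (insert('y')): buffer="sgmifxyqxhfxy" (len 13), cursors c1@7 c2@13, authorship ....111...222
After op 4 (move_left): buffer="sgmifxyqxhfxy" (len 13), cursors c1@6 c2@12, authorship ....111...222
After op 5 (move_right): buffer="sgmifxyqxhfxy" (len 13), cursors c1@7 c2@13, authorship ....111...222
After op 6 (delete): buffer="sgmifxqxhfx" (len 11), cursors c1@6 c2@11, authorship ....11...22
After op 7 (move_left): buffer="sgmifxqxhfx" (len 11), cursors c1@5 c2@10, authorship ....11...22
After op 8 (insert('v')): buffer="sgmifvxqxhfvx" (len 13), cursors c1@6 c2@12, authorship ....111...222

Answer: 6 12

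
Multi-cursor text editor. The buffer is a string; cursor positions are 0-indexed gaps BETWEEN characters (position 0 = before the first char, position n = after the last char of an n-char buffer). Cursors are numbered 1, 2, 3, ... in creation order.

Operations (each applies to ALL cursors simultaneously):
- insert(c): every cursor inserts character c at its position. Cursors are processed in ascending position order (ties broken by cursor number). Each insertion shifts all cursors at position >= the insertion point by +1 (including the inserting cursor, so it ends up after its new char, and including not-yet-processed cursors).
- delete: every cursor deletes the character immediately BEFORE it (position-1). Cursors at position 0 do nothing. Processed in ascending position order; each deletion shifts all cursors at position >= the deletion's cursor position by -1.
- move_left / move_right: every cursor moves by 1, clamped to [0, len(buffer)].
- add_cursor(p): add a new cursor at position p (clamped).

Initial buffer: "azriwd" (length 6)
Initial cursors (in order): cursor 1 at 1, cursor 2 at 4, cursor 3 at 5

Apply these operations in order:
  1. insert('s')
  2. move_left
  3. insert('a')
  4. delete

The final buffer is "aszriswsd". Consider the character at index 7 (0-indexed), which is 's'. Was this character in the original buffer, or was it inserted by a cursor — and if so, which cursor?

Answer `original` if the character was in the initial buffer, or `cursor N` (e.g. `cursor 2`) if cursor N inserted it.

After op 1 (insert('s')): buffer="aszriswsd" (len 9), cursors c1@2 c2@6 c3@8, authorship .1...2.3.
After op 2 (move_left): buffer="aszriswsd" (len 9), cursors c1@1 c2@5 c3@7, authorship .1...2.3.
After op 3 (insert('a')): buffer="aaszriaswasd" (len 12), cursors c1@2 c2@7 c3@10, authorship .11...22.33.
After op 4 (delete): buffer="aszriswsd" (len 9), cursors c1@1 c2@5 c3@7, authorship .1...2.3.
Authorship (.=original, N=cursor N): . 1 . . . 2 . 3 .
Index 7: author = 3

Answer: cursor 3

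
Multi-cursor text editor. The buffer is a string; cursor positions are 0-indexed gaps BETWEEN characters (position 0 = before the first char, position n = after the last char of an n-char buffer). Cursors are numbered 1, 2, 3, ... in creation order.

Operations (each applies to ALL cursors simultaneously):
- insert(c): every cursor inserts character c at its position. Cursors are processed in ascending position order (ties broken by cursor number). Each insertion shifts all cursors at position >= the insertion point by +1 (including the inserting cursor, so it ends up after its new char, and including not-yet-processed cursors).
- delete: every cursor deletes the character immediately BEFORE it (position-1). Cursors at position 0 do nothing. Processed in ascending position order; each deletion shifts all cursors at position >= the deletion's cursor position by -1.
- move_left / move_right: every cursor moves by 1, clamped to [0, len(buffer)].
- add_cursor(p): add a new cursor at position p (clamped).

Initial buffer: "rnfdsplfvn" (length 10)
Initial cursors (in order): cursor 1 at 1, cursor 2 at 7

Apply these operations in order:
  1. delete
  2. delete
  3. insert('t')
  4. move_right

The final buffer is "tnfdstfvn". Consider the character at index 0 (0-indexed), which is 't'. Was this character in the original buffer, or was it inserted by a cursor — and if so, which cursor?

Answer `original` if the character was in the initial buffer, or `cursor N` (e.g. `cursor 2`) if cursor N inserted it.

Answer: cursor 1

Derivation:
After op 1 (delete): buffer="nfdspfvn" (len 8), cursors c1@0 c2@5, authorship ........
After op 2 (delete): buffer="nfdsfvn" (len 7), cursors c1@0 c2@4, authorship .......
After op 3 (insert('t')): buffer="tnfdstfvn" (len 9), cursors c1@1 c2@6, authorship 1....2...
After op 4 (move_right): buffer="tnfdstfvn" (len 9), cursors c1@2 c2@7, authorship 1....2...
Authorship (.=original, N=cursor N): 1 . . . . 2 . . .
Index 0: author = 1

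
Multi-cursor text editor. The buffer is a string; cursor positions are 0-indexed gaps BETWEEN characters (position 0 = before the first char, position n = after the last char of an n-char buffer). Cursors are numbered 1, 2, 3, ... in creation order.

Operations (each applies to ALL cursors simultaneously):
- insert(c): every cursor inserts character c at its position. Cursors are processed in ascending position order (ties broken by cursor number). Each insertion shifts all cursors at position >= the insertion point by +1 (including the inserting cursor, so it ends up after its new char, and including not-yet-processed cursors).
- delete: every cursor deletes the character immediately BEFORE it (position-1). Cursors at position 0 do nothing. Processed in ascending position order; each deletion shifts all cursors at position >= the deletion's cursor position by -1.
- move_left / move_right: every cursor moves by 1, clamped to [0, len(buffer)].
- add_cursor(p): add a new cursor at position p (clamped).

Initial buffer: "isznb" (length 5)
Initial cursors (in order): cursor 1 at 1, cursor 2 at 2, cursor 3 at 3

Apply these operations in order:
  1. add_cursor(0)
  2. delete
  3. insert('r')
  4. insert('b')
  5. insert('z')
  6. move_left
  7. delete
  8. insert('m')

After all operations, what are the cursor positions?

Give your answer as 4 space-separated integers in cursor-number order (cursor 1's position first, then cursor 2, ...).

After op 1 (add_cursor(0)): buffer="isznb" (len 5), cursors c4@0 c1@1 c2@2 c3@3, authorship .....
After op 2 (delete): buffer="nb" (len 2), cursors c1@0 c2@0 c3@0 c4@0, authorship ..
After op 3 (insert('r')): buffer="rrrrnb" (len 6), cursors c1@4 c2@4 c3@4 c4@4, authorship 1234..
After op 4 (insert('b')): buffer="rrrrbbbbnb" (len 10), cursors c1@8 c2@8 c3@8 c4@8, authorship 12341234..
After op 5 (insert('z')): buffer="rrrrbbbbzzzznb" (len 14), cursors c1@12 c2@12 c3@12 c4@12, authorship 123412341234..
After op 6 (move_left): buffer="rrrrbbbbzzzznb" (len 14), cursors c1@11 c2@11 c3@11 c4@11, authorship 123412341234..
After op 7 (delete): buffer="rrrrbbbznb" (len 10), cursors c1@7 c2@7 c3@7 c4@7, authorship 12341234..
After op 8 (insert('m')): buffer="rrrrbbbmmmmznb" (len 14), cursors c1@11 c2@11 c3@11 c4@11, authorship 123412312344..

Answer: 11 11 11 11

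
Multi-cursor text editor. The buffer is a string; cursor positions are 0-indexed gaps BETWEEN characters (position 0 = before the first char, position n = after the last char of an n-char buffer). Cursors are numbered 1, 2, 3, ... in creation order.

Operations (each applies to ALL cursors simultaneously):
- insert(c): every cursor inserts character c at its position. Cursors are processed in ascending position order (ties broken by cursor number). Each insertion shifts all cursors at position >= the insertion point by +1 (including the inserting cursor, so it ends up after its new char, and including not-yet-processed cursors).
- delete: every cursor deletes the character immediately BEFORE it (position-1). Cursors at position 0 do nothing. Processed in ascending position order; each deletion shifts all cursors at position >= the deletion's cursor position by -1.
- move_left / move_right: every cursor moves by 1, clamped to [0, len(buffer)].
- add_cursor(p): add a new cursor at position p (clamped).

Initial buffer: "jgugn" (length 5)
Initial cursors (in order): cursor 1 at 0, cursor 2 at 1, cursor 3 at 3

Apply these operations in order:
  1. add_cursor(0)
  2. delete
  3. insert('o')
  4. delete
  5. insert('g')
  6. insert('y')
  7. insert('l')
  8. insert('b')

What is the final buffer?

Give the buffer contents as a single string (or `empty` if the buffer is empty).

Answer: gggyyylllbbbggylbgn

Derivation:
After op 1 (add_cursor(0)): buffer="jgugn" (len 5), cursors c1@0 c4@0 c2@1 c3@3, authorship .....
After op 2 (delete): buffer="ggn" (len 3), cursors c1@0 c2@0 c4@0 c3@1, authorship ...
After op 3 (insert('o')): buffer="ooogogn" (len 7), cursors c1@3 c2@3 c4@3 c3@5, authorship 124.3..
After op 4 (delete): buffer="ggn" (len 3), cursors c1@0 c2@0 c4@0 c3@1, authorship ...
After op 5 (insert('g')): buffer="ggggggn" (len 7), cursors c1@3 c2@3 c4@3 c3@5, authorship 124.3..
After op 6 (insert('y')): buffer="gggyyyggygn" (len 11), cursors c1@6 c2@6 c4@6 c3@9, authorship 124124.33..
After op 7 (insert('l')): buffer="gggyyylllggylgn" (len 15), cursors c1@9 c2@9 c4@9 c3@13, authorship 124124124.333..
After op 8 (insert('b')): buffer="gggyyylllbbbggylbgn" (len 19), cursors c1@12 c2@12 c4@12 c3@17, authorship 124124124124.3333..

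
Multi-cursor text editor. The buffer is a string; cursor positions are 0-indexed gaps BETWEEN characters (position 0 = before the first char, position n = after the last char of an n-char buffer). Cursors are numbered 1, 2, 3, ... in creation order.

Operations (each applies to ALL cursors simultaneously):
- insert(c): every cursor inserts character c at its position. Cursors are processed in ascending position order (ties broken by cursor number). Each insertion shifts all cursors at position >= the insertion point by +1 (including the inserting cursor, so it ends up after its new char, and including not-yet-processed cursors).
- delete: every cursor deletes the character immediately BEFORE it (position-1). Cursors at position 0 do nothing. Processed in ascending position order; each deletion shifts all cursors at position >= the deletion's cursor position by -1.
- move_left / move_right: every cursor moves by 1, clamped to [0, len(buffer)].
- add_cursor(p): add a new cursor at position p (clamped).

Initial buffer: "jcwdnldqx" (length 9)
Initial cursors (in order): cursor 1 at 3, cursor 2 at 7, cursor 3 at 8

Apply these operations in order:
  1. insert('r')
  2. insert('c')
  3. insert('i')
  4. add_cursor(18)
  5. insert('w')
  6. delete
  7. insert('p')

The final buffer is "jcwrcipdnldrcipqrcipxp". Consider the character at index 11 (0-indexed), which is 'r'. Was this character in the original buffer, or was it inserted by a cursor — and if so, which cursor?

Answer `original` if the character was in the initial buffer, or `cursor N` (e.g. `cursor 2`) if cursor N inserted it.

Answer: cursor 2

Derivation:
After op 1 (insert('r')): buffer="jcwrdnldrqrx" (len 12), cursors c1@4 c2@9 c3@11, authorship ...1....2.3.
After op 2 (insert('c')): buffer="jcwrcdnldrcqrcx" (len 15), cursors c1@5 c2@11 c3@14, authorship ...11....22.33.
After op 3 (insert('i')): buffer="jcwrcidnldrciqrcix" (len 18), cursors c1@6 c2@13 c3@17, authorship ...111....222.333.
After op 4 (add_cursor(18)): buffer="jcwrcidnldrciqrcix" (len 18), cursors c1@6 c2@13 c3@17 c4@18, authorship ...111....222.333.
After op 5 (insert('w')): buffer="jcwrciwdnldrciwqrciwxw" (len 22), cursors c1@7 c2@15 c3@20 c4@22, authorship ...1111....2222.3333.4
After op 6 (delete): buffer="jcwrcidnldrciqrcix" (len 18), cursors c1@6 c2@13 c3@17 c4@18, authorship ...111....222.333.
After op 7 (insert('p')): buffer="jcwrcipdnldrcipqrcipxp" (len 22), cursors c1@7 c2@15 c3@20 c4@22, authorship ...1111....2222.3333.4
Authorship (.=original, N=cursor N): . . . 1 1 1 1 . . . . 2 2 2 2 . 3 3 3 3 . 4
Index 11: author = 2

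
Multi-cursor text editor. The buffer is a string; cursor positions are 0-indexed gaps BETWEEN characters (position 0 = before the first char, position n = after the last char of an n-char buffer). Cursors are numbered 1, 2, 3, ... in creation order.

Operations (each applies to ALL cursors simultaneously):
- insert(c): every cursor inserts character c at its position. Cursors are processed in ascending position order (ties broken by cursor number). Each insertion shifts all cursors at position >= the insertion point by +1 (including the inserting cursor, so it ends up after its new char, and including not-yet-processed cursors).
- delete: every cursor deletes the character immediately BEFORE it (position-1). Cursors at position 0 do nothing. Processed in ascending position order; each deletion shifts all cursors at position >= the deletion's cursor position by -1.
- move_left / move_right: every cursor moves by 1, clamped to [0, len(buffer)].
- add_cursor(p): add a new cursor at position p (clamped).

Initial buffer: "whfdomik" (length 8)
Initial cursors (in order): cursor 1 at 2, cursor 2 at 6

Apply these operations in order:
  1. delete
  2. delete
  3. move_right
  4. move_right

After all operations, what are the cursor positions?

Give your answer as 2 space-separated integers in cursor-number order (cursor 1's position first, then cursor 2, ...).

After op 1 (delete): buffer="wfdoik" (len 6), cursors c1@1 c2@4, authorship ......
After op 2 (delete): buffer="fdik" (len 4), cursors c1@0 c2@2, authorship ....
After op 3 (move_right): buffer="fdik" (len 4), cursors c1@1 c2@3, authorship ....
After op 4 (move_right): buffer="fdik" (len 4), cursors c1@2 c2@4, authorship ....

Answer: 2 4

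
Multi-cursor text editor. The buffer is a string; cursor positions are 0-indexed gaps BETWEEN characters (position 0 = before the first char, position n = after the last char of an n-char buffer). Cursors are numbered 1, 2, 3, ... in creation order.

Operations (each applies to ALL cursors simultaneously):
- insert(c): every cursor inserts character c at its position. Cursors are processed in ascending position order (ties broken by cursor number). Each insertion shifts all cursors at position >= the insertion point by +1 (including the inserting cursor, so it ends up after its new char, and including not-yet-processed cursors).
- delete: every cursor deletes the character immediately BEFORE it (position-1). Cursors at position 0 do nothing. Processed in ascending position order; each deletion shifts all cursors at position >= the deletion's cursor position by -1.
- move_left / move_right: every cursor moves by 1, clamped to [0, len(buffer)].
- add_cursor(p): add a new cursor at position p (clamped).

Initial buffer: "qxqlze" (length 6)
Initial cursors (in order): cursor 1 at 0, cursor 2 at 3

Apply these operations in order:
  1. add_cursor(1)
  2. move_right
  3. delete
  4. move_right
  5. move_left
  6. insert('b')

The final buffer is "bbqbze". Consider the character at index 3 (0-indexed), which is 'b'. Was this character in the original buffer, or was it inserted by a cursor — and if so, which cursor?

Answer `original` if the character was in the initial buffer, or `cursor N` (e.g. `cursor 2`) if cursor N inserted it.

Answer: cursor 2

Derivation:
After op 1 (add_cursor(1)): buffer="qxqlze" (len 6), cursors c1@0 c3@1 c2@3, authorship ......
After op 2 (move_right): buffer="qxqlze" (len 6), cursors c1@1 c3@2 c2@4, authorship ......
After op 3 (delete): buffer="qze" (len 3), cursors c1@0 c3@0 c2@1, authorship ...
After op 4 (move_right): buffer="qze" (len 3), cursors c1@1 c3@1 c2@2, authorship ...
After op 5 (move_left): buffer="qze" (len 3), cursors c1@0 c3@0 c2@1, authorship ...
After op 6 (insert('b')): buffer="bbqbze" (len 6), cursors c1@2 c3@2 c2@4, authorship 13.2..
Authorship (.=original, N=cursor N): 1 3 . 2 . .
Index 3: author = 2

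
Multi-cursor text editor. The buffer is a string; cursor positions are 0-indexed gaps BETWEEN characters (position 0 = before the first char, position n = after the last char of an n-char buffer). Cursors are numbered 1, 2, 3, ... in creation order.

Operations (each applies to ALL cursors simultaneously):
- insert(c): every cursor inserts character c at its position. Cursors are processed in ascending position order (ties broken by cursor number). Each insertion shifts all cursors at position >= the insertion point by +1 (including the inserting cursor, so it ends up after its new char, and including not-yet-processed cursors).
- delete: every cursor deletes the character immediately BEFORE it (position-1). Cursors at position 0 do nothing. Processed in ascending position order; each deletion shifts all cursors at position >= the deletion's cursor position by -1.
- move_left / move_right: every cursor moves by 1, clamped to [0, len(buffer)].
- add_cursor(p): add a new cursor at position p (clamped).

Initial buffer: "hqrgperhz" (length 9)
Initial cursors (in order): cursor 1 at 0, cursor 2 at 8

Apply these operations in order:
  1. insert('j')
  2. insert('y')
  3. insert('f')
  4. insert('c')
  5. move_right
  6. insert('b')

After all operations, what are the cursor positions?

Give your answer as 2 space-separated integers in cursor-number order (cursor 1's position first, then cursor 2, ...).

After op 1 (insert('j')): buffer="jhqrgperhjz" (len 11), cursors c1@1 c2@10, authorship 1........2.
After op 2 (insert('y')): buffer="jyhqrgperhjyz" (len 13), cursors c1@2 c2@12, authorship 11........22.
After op 3 (insert('f')): buffer="jyfhqrgperhjyfz" (len 15), cursors c1@3 c2@14, authorship 111........222.
After op 4 (insert('c')): buffer="jyfchqrgperhjyfcz" (len 17), cursors c1@4 c2@16, authorship 1111........2222.
After op 5 (move_right): buffer="jyfchqrgperhjyfcz" (len 17), cursors c1@5 c2@17, authorship 1111........2222.
After op 6 (insert('b')): buffer="jyfchbqrgperhjyfczb" (len 19), cursors c1@6 c2@19, authorship 1111.1.......2222.2

Answer: 6 19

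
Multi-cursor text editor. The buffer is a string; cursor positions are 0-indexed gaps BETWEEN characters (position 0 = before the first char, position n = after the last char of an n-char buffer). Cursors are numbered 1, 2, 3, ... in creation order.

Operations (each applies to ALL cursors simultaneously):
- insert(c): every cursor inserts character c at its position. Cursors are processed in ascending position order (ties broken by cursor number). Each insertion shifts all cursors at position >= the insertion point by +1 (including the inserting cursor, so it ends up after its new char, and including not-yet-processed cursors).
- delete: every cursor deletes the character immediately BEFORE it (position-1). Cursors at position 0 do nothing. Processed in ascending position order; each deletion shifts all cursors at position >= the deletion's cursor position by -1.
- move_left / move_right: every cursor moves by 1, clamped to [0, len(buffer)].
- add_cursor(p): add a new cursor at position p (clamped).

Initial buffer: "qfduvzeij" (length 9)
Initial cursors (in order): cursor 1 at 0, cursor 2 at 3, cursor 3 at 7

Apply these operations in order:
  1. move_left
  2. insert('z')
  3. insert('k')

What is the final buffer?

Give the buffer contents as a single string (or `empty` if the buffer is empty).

Answer: zkqfzkduvzzkeij

Derivation:
After op 1 (move_left): buffer="qfduvzeij" (len 9), cursors c1@0 c2@2 c3@6, authorship .........
After op 2 (insert('z')): buffer="zqfzduvzzeij" (len 12), cursors c1@1 c2@4 c3@9, authorship 1..2....3...
After op 3 (insert('k')): buffer="zkqfzkduvzzkeij" (len 15), cursors c1@2 c2@6 c3@12, authorship 11..22....33...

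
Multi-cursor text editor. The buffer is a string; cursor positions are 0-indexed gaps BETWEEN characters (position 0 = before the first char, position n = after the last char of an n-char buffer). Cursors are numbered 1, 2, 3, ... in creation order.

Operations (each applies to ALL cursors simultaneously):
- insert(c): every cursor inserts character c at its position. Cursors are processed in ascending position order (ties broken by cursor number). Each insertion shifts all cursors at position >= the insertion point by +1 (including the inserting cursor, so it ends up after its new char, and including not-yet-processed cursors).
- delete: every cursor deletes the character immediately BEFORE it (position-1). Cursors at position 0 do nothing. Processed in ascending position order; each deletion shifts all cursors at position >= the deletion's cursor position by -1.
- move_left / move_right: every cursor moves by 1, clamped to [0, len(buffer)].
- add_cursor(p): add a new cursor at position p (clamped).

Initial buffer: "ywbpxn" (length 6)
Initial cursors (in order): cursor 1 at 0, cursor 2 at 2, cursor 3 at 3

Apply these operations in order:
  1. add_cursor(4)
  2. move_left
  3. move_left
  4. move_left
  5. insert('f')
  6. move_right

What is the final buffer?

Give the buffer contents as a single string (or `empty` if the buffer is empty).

After op 1 (add_cursor(4)): buffer="ywbpxn" (len 6), cursors c1@0 c2@2 c3@3 c4@4, authorship ......
After op 2 (move_left): buffer="ywbpxn" (len 6), cursors c1@0 c2@1 c3@2 c4@3, authorship ......
After op 3 (move_left): buffer="ywbpxn" (len 6), cursors c1@0 c2@0 c3@1 c4@2, authorship ......
After op 4 (move_left): buffer="ywbpxn" (len 6), cursors c1@0 c2@0 c3@0 c4@1, authorship ......
After op 5 (insert('f')): buffer="fffyfwbpxn" (len 10), cursors c1@3 c2@3 c3@3 c4@5, authorship 123.4.....
After op 6 (move_right): buffer="fffyfwbpxn" (len 10), cursors c1@4 c2@4 c3@4 c4@6, authorship 123.4.....

Answer: fffyfwbpxn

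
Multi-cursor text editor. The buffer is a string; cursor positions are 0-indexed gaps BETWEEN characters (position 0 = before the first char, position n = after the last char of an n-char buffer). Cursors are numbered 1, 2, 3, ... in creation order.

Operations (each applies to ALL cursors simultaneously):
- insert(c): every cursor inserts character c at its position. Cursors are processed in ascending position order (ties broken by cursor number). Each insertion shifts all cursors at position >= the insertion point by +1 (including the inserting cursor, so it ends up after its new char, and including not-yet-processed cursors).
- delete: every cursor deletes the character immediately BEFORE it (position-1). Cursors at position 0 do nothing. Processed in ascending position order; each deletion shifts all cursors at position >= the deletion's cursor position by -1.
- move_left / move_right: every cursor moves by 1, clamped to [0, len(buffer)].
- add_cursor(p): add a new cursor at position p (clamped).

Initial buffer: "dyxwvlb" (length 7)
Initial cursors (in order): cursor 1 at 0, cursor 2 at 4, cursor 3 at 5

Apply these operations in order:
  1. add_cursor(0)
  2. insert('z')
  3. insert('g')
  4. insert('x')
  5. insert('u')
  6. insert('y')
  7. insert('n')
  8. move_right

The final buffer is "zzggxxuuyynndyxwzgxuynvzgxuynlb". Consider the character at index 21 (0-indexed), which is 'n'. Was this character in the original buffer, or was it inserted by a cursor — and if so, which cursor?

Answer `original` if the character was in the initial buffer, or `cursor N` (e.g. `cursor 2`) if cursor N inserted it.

After op 1 (add_cursor(0)): buffer="dyxwvlb" (len 7), cursors c1@0 c4@0 c2@4 c3@5, authorship .......
After op 2 (insert('z')): buffer="zzdyxwzvzlb" (len 11), cursors c1@2 c4@2 c2@7 c3@9, authorship 14....2.3..
After op 3 (insert('g')): buffer="zzggdyxwzgvzglb" (len 15), cursors c1@4 c4@4 c2@10 c3@13, authorship 1414....22.33..
After op 4 (insert('x')): buffer="zzggxxdyxwzgxvzgxlb" (len 19), cursors c1@6 c4@6 c2@13 c3@17, authorship 141414....222.333..
After op 5 (insert('u')): buffer="zzggxxuudyxwzgxuvzgxulb" (len 23), cursors c1@8 c4@8 c2@16 c3@21, authorship 14141414....2222.3333..
After op 6 (insert('y')): buffer="zzggxxuuyydyxwzgxuyvzgxuylb" (len 27), cursors c1@10 c4@10 c2@19 c3@25, authorship 1414141414....22222.33333..
After op 7 (insert('n')): buffer="zzggxxuuyynndyxwzgxuynvzgxuynlb" (len 31), cursors c1@12 c4@12 c2@22 c3@29, authorship 141414141414....222222.333333..
After op 8 (move_right): buffer="zzggxxuuyynndyxwzgxuynvzgxuynlb" (len 31), cursors c1@13 c4@13 c2@23 c3@30, authorship 141414141414....222222.333333..
Authorship (.=original, N=cursor N): 1 4 1 4 1 4 1 4 1 4 1 4 . . . . 2 2 2 2 2 2 . 3 3 3 3 3 3 . .
Index 21: author = 2

Answer: cursor 2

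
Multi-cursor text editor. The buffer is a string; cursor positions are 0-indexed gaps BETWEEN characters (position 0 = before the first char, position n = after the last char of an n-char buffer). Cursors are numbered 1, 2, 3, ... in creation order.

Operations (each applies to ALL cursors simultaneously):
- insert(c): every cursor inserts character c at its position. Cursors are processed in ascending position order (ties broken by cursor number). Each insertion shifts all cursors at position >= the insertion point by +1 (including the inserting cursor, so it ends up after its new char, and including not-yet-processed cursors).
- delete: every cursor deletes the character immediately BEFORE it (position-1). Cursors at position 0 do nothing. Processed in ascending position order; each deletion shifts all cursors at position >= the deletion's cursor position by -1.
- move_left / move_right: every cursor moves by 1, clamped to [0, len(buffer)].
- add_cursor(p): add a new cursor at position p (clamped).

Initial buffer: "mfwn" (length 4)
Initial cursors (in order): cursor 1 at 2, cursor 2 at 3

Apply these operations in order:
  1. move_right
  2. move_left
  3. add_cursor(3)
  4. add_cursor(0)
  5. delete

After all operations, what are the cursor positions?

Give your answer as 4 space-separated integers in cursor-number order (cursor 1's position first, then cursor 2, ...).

Answer: 0 0 0 0

Derivation:
After op 1 (move_right): buffer="mfwn" (len 4), cursors c1@3 c2@4, authorship ....
After op 2 (move_left): buffer="mfwn" (len 4), cursors c1@2 c2@3, authorship ....
After op 3 (add_cursor(3)): buffer="mfwn" (len 4), cursors c1@2 c2@3 c3@3, authorship ....
After op 4 (add_cursor(0)): buffer="mfwn" (len 4), cursors c4@0 c1@2 c2@3 c3@3, authorship ....
After op 5 (delete): buffer="n" (len 1), cursors c1@0 c2@0 c3@0 c4@0, authorship .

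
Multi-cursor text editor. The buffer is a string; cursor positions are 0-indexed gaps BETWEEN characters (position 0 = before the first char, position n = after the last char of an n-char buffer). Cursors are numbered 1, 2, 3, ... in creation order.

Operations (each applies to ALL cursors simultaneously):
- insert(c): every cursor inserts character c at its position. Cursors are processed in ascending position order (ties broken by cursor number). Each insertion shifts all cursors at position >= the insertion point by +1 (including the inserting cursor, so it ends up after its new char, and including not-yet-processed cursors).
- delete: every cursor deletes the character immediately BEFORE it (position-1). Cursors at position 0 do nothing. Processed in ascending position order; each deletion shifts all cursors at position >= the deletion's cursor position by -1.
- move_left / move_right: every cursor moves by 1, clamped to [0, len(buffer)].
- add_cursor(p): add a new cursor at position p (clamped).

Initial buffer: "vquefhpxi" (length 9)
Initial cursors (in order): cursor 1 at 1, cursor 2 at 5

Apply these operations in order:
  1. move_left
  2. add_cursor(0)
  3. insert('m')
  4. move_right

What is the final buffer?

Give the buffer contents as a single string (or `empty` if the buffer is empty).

After op 1 (move_left): buffer="vquefhpxi" (len 9), cursors c1@0 c2@4, authorship .........
After op 2 (add_cursor(0)): buffer="vquefhpxi" (len 9), cursors c1@0 c3@0 c2@4, authorship .........
After op 3 (insert('m')): buffer="mmvquemfhpxi" (len 12), cursors c1@2 c3@2 c2@7, authorship 13....2.....
After op 4 (move_right): buffer="mmvquemfhpxi" (len 12), cursors c1@3 c3@3 c2@8, authorship 13....2.....

Answer: mmvquemfhpxi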